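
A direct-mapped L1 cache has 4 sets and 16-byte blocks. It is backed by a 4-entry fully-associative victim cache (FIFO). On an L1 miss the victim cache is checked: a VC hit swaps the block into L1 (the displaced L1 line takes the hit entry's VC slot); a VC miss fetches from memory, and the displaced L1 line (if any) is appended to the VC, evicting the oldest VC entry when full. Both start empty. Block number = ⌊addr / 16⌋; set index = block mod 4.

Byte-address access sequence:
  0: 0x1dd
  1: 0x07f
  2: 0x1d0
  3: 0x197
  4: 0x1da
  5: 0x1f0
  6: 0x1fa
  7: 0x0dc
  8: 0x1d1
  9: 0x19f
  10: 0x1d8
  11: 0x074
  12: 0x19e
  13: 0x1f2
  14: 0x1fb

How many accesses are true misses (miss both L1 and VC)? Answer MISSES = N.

0: 0x1dd (blk 29, set 1) → MISS  vc=[]
1: 0x7f (blk 7, set 3) → MISS  vc=[]
2: 0x1d0 (blk 29, set 1) → L1-HIT  vc=[]
3: 0x197 (blk 25, set 1) → MISS  vc=[29]
4: 0x1da (blk 29, set 1) → VC-HIT  vc=[25]
5: 0x1f0 (blk 31, set 3) → MISS  vc=[25, 7]
6: 0x1fa (blk 31, set 3) → L1-HIT  vc=[25, 7]
7: 0xdc (blk 13, set 1) → MISS  vc=[25, 7, 29]
8: 0x1d1 (blk 29, set 1) → VC-HIT  vc=[25, 7, 13]
9: 0x19f (blk 25, set 1) → VC-HIT  vc=[29, 7, 13]
10: 0x1d8 (blk 29, set 1) → VC-HIT  vc=[25, 7, 13]
11: 0x74 (blk 7, set 3) → VC-HIT  vc=[25, 31, 13]
12: 0x19e (blk 25, set 1) → VC-HIT  vc=[29, 31, 13]
13: 0x1f2 (blk 31, set 3) → VC-HIT  vc=[29, 7, 13]
14: 0x1fb (blk 31, set 3) → L1-HIT  vc=[29, 7, 13]

MISSES = 5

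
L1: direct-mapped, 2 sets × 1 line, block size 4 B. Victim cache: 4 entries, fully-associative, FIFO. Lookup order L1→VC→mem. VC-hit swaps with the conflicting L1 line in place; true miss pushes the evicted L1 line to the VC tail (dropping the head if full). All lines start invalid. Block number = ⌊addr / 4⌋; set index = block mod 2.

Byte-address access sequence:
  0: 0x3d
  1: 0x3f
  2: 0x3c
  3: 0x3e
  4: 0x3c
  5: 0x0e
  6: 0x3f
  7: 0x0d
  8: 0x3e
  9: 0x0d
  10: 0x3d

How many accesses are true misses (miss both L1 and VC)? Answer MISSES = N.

#0 0x3d→b15/s1 MISS; vc=[]
#1 0x3f→b15/s1 L1-HIT; vc=[]
#2 0x3c→b15/s1 L1-HIT; vc=[]
#3 0x3e→b15/s1 L1-HIT; vc=[]
#4 0x3c→b15/s1 L1-HIT; vc=[]
#5 0xe→b3/s1 MISS; vc=[15]
#6 0x3f→b15/s1 VC-HIT; vc=[3]
#7 0xd→b3/s1 VC-HIT; vc=[15]
#8 0x3e→b15/s1 VC-HIT; vc=[3]
#9 0xd→b3/s1 VC-HIT; vc=[15]
#10 0x3d→b15/s1 VC-HIT; vc=[3]

MISSES = 2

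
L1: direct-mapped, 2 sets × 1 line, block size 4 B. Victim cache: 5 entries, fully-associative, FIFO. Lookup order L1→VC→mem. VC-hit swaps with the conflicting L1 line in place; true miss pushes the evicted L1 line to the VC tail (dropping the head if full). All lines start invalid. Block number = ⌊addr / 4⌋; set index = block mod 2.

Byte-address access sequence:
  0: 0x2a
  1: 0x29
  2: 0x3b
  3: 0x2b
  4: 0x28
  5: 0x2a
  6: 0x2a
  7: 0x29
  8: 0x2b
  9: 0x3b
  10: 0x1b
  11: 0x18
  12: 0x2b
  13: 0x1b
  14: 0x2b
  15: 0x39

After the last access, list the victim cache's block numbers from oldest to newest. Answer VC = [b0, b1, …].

0: 0x2a (blk 10, set 0) → MISS  vc=[]
1: 0x29 (blk 10, set 0) → L1-HIT  vc=[]
2: 0x3b (blk 14, set 0) → MISS  vc=[10]
3: 0x2b (blk 10, set 0) → VC-HIT  vc=[14]
4: 0x28 (blk 10, set 0) → L1-HIT  vc=[14]
5: 0x2a (blk 10, set 0) → L1-HIT  vc=[14]
6: 0x2a (blk 10, set 0) → L1-HIT  vc=[14]
7: 0x29 (blk 10, set 0) → L1-HIT  vc=[14]
8: 0x2b (blk 10, set 0) → L1-HIT  vc=[14]
9: 0x3b (blk 14, set 0) → VC-HIT  vc=[10]
10: 0x1b (blk 6, set 0) → MISS  vc=[10, 14]
11: 0x18 (blk 6, set 0) → L1-HIT  vc=[10, 14]
12: 0x2b (blk 10, set 0) → VC-HIT  vc=[6, 14]
13: 0x1b (blk 6, set 0) → VC-HIT  vc=[10, 14]
14: 0x2b (blk 10, set 0) → VC-HIT  vc=[6, 14]
15: 0x39 (blk 14, set 0) → VC-HIT  vc=[6, 10]

VC = [6, 10]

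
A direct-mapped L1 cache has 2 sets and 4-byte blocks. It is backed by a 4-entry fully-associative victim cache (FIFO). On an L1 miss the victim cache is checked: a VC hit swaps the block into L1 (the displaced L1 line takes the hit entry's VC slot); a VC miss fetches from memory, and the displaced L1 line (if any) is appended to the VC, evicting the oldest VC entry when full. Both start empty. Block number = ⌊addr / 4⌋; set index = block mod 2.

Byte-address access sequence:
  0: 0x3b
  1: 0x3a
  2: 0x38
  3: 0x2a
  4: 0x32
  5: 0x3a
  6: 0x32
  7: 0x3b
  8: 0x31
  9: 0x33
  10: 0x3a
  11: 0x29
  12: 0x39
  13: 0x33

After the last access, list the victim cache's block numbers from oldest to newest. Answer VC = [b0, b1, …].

#0 0x3b→b14/s0 MISS; vc=[]
#1 0x3a→b14/s0 L1-HIT; vc=[]
#2 0x38→b14/s0 L1-HIT; vc=[]
#3 0x2a→b10/s0 MISS; vc=[14]
#4 0x32→b12/s0 MISS; vc=[14,10]
#5 0x3a→b14/s0 VC-HIT; vc=[12,10]
#6 0x32→b12/s0 VC-HIT; vc=[14,10]
#7 0x3b→b14/s0 VC-HIT; vc=[12,10]
#8 0x31→b12/s0 VC-HIT; vc=[14,10]
#9 0x33→b12/s0 L1-HIT; vc=[14,10]
#10 0x3a→b14/s0 VC-HIT; vc=[12,10]
#11 0x29→b10/s0 VC-HIT; vc=[12,14]
#12 0x39→b14/s0 VC-HIT; vc=[12,10]
#13 0x33→b12/s0 VC-HIT; vc=[14,10]

VC = [14, 10]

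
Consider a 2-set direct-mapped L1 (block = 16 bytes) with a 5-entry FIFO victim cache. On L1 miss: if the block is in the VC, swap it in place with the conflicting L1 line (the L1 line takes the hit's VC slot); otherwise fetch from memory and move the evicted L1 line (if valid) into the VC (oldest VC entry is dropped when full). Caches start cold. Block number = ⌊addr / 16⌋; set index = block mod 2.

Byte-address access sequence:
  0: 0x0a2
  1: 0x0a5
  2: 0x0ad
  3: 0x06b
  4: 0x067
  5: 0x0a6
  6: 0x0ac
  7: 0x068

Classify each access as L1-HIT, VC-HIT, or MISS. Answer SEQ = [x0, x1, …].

#0 0xa2→b10/s0 MISS; vc=[]
#1 0xa5→b10/s0 L1-HIT; vc=[]
#2 0xad→b10/s0 L1-HIT; vc=[]
#3 0x6b→b6/s0 MISS; vc=[10]
#4 0x67→b6/s0 L1-HIT; vc=[10]
#5 0xa6→b10/s0 VC-HIT; vc=[6]
#6 0xac→b10/s0 L1-HIT; vc=[6]
#7 0x68→b6/s0 VC-HIT; vc=[10]

SEQ = [MISS, L1-HIT, L1-HIT, MISS, L1-HIT, VC-HIT, L1-HIT, VC-HIT]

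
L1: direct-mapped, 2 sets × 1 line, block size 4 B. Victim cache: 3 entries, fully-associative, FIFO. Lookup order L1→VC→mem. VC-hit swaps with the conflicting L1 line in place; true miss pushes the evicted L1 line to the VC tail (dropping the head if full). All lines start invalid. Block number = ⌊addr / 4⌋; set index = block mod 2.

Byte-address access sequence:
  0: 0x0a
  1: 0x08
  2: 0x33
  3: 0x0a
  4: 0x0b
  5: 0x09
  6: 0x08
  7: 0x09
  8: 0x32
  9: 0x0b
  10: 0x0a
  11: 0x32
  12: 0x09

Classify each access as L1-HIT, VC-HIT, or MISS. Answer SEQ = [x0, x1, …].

  [0] addr=0xa blk=2 s=0: MISS | VC []
  [1] addr=0x8 blk=2 s=0: L1-HIT | VC []
  [2] addr=0x33 blk=12 s=0: MISS | VC [2]
  [3] addr=0xa blk=2 s=0: VC-HIT | VC [12]
  [4] addr=0xb blk=2 s=0: L1-HIT | VC [12]
  [5] addr=0x9 blk=2 s=0: L1-HIT | VC [12]
  [6] addr=0x8 blk=2 s=0: L1-HIT | VC [12]
  [7] addr=0x9 blk=2 s=0: L1-HIT | VC [12]
  [8] addr=0x32 blk=12 s=0: VC-HIT | VC [2]
  [9] addr=0xb blk=2 s=0: VC-HIT | VC [12]
  [10] addr=0xa blk=2 s=0: L1-HIT | VC [12]
  [11] addr=0x32 blk=12 s=0: VC-HIT | VC [2]
  [12] addr=0x9 blk=2 s=0: VC-HIT | VC [12]

SEQ = [MISS, L1-HIT, MISS, VC-HIT, L1-HIT, L1-HIT, L1-HIT, L1-HIT, VC-HIT, VC-HIT, L1-HIT, VC-HIT, VC-HIT]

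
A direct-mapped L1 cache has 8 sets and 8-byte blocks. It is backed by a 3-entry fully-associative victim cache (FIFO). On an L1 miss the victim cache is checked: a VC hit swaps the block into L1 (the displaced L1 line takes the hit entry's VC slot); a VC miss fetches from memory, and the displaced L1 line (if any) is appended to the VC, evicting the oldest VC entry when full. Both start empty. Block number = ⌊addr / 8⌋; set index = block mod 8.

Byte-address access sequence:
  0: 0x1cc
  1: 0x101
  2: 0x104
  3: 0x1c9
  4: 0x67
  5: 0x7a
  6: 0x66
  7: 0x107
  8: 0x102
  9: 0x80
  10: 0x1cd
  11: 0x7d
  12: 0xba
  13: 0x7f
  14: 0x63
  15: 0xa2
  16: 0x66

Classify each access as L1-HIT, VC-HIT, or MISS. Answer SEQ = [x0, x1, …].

SEQ = [MISS, MISS, L1-HIT, L1-HIT, MISS, MISS, L1-HIT, L1-HIT, L1-HIT, MISS, L1-HIT, L1-HIT, MISS, VC-HIT, L1-HIT, MISS, VC-HIT]

  [0] addr=0x1cc blk=57 s=1: MISS | VC []
  [1] addr=0x101 blk=32 s=0: MISS | VC []
  [2] addr=0x104 blk=32 s=0: L1-HIT | VC []
  [3] addr=0x1c9 blk=57 s=1: L1-HIT | VC []
  [4] addr=0x67 blk=12 s=4: MISS | VC []
  [5] addr=0x7a blk=15 s=7: MISS | VC []
  [6] addr=0x66 blk=12 s=4: L1-HIT | VC []
  [7] addr=0x107 blk=32 s=0: L1-HIT | VC []
  [8] addr=0x102 blk=32 s=0: L1-HIT | VC []
  [9] addr=0x80 blk=16 s=0: MISS | VC [32]
  [10] addr=0x1cd blk=57 s=1: L1-HIT | VC [32]
  [11] addr=0x7d blk=15 s=7: L1-HIT | VC [32]
  [12] addr=0xba blk=23 s=7: MISS | VC [32, 15]
  [13] addr=0x7f blk=15 s=7: VC-HIT | VC [32, 23]
  [14] addr=0x63 blk=12 s=4: L1-HIT | VC [32, 23]
  [15] addr=0xa2 blk=20 s=4: MISS | VC [32, 23, 12]
  [16] addr=0x66 blk=12 s=4: VC-HIT | VC [32, 23, 20]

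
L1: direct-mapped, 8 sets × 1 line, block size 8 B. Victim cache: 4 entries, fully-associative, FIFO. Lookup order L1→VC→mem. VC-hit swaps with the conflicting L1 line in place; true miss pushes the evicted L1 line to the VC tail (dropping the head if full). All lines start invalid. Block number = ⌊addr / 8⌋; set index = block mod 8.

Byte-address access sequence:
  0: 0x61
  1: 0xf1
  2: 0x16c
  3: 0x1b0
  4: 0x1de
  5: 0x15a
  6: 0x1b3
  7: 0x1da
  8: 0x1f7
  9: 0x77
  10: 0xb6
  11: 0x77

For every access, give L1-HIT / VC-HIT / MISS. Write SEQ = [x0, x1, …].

#0 0x61→b12/s4 MISS; vc=[]
#1 0xf1→b30/s6 MISS; vc=[]
#2 0x16c→b45/s5 MISS; vc=[]
#3 0x1b0→b54/s6 MISS; vc=[30]
#4 0x1de→b59/s3 MISS; vc=[30]
#5 0x15a→b43/s3 MISS; vc=[30,59]
#6 0x1b3→b54/s6 L1-HIT; vc=[30,59]
#7 0x1da→b59/s3 VC-HIT; vc=[30,43]
#8 0x1f7→b62/s6 MISS; vc=[30,43,54]
#9 0x77→b14/s6 MISS; vc=[30,43,54,62]
#10 0xb6→b22/s6 MISS; vc=[43,54,62,14]
#11 0x77→b14/s6 VC-HIT; vc=[43,54,62,22]

SEQ = [MISS, MISS, MISS, MISS, MISS, MISS, L1-HIT, VC-HIT, MISS, MISS, MISS, VC-HIT]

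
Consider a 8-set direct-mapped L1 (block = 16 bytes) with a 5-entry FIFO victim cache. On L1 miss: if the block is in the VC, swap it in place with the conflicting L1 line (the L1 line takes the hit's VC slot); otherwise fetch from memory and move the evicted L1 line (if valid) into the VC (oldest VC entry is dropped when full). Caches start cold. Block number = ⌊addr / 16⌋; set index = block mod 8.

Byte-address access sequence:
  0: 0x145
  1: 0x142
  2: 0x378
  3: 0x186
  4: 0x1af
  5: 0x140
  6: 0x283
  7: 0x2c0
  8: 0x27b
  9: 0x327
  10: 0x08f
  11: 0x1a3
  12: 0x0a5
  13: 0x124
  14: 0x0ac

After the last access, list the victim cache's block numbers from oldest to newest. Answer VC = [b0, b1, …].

0: 0x145 (blk 20, set 4) → MISS  vc=[]
1: 0x142 (blk 20, set 4) → L1-HIT  vc=[]
2: 0x378 (blk 55, set 7) → MISS  vc=[]
3: 0x186 (blk 24, set 0) → MISS  vc=[]
4: 0x1af (blk 26, set 2) → MISS  vc=[]
5: 0x140 (blk 20, set 4) → L1-HIT  vc=[]
6: 0x283 (blk 40, set 0) → MISS  vc=[24]
7: 0x2c0 (blk 44, set 4) → MISS  vc=[24, 20]
8: 0x27b (blk 39, set 7) → MISS  vc=[24, 20, 55]
9: 0x327 (blk 50, set 2) → MISS  vc=[24, 20, 55, 26]
10: 0x8f (blk 8, set 0) → MISS  vc=[24, 20, 55, 26, 40]
11: 0x1a3 (blk 26, set 2) → VC-HIT  vc=[24, 20, 55, 50, 40]
12: 0xa5 (blk 10, set 2) → MISS  vc=[20, 55, 50, 40, 26]
13: 0x124 (blk 18, set 2) → MISS  vc=[55, 50, 40, 26, 10]
14: 0xac (blk 10, set 2) → VC-HIT  vc=[55, 50, 40, 26, 18]

VC = [55, 50, 40, 26, 18]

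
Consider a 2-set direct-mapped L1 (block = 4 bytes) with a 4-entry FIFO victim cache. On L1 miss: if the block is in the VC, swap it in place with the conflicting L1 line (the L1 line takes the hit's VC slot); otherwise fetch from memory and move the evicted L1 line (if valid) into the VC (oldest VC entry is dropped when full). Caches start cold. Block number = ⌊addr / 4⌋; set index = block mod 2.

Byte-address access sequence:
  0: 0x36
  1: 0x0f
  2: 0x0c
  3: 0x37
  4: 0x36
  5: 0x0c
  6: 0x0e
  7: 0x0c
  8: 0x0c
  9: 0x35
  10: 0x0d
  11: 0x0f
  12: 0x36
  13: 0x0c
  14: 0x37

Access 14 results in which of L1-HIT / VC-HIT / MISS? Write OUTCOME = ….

#0 0x36→b13/s1 MISS; vc=[]
#1 0xf→b3/s1 MISS; vc=[13]
#2 0xc→b3/s1 L1-HIT; vc=[13]
#3 0x37→b13/s1 VC-HIT; vc=[3]
#4 0x36→b13/s1 L1-HIT; vc=[3]
#5 0xc→b3/s1 VC-HIT; vc=[13]
#6 0xe→b3/s1 L1-HIT; vc=[13]
#7 0xc→b3/s1 L1-HIT; vc=[13]
#8 0xc→b3/s1 L1-HIT; vc=[13]
#9 0x35→b13/s1 VC-HIT; vc=[3]
#10 0xd→b3/s1 VC-HIT; vc=[13]
#11 0xf→b3/s1 L1-HIT; vc=[13]
#12 0x36→b13/s1 VC-HIT; vc=[3]
#13 0xc→b3/s1 VC-HIT; vc=[13]
#14 0x37→b13/s1 VC-HIT; vc=[3]

OUTCOME = VC-HIT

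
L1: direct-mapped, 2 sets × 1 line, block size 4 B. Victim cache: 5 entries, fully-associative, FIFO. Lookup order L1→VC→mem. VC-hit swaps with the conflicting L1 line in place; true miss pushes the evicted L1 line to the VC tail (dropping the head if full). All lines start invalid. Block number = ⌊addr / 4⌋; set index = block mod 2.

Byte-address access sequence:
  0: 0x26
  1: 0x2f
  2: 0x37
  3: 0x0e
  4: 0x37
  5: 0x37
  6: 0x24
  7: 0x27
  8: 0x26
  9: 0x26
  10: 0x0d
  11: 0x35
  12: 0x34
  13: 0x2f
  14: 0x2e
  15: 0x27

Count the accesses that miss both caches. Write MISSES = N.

MISSES = 4

  [0] addr=0x26 blk=9 s=1: MISS | VC []
  [1] addr=0x2f blk=11 s=1: MISS | VC [9]
  [2] addr=0x37 blk=13 s=1: MISS | VC [9, 11]
  [3] addr=0xe blk=3 s=1: MISS | VC [9, 11, 13]
  [4] addr=0x37 blk=13 s=1: VC-HIT | VC [9, 11, 3]
  [5] addr=0x37 blk=13 s=1: L1-HIT | VC [9, 11, 3]
  [6] addr=0x24 blk=9 s=1: VC-HIT | VC [13, 11, 3]
  [7] addr=0x27 blk=9 s=1: L1-HIT | VC [13, 11, 3]
  [8] addr=0x26 blk=9 s=1: L1-HIT | VC [13, 11, 3]
  [9] addr=0x26 blk=9 s=1: L1-HIT | VC [13, 11, 3]
  [10] addr=0xd blk=3 s=1: VC-HIT | VC [13, 11, 9]
  [11] addr=0x35 blk=13 s=1: VC-HIT | VC [3, 11, 9]
  [12] addr=0x34 blk=13 s=1: L1-HIT | VC [3, 11, 9]
  [13] addr=0x2f blk=11 s=1: VC-HIT | VC [3, 13, 9]
  [14] addr=0x2e blk=11 s=1: L1-HIT | VC [3, 13, 9]
  [15] addr=0x27 blk=9 s=1: VC-HIT | VC [3, 13, 11]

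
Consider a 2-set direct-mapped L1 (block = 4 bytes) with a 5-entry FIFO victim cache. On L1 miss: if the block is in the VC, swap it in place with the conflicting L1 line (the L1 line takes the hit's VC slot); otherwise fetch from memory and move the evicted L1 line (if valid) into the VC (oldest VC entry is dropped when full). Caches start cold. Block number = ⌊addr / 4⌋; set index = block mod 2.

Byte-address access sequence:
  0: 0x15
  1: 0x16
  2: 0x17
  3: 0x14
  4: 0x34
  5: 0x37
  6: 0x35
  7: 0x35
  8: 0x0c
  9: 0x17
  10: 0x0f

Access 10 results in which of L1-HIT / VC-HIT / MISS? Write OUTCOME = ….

OUTCOME = VC-HIT

0: 0x15 (blk 5, set 1) → MISS  vc=[]
1: 0x16 (blk 5, set 1) → L1-HIT  vc=[]
2: 0x17 (blk 5, set 1) → L1-HIT  vc=[]
3: 0x14 (blk 5, set 1) → L1-HIT  vc=[]
4: 0x34 (blk 13, set 1) → MISS  vc=[5]
5: 0x37 (blk 13, set 1) → L1-HIT  vc=[5]
6: 0x35 (blk 13, set 1) → L1-HIT  vc=[5]
7: 0x35 (blk 13, set 1) → L1-HIT  vc=[5]
8: 0xc (blk 3, set 1) → MISS  vc=[5, 13]
9: 0x17 (blk 5, set 1) → VC-HIT  vc=[3, 13]
10: 0xf (blk 3, set 1) → VC-HIT  vc=[5, 13]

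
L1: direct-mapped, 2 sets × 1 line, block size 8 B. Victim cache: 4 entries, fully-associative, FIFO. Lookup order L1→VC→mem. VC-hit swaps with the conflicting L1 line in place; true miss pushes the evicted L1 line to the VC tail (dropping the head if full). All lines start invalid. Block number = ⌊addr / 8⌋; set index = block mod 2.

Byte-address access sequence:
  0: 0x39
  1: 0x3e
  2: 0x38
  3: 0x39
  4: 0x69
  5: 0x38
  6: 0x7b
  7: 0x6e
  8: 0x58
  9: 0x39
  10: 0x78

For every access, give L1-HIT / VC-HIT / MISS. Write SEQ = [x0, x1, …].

SEQ = [MISS, L1-HIT, L1-HIT, L1-HIT, MISS, VC-HIT, MISS, VC-HIT, MISS, VC-HIT, VC-HIT]

0: 0x39 (blk 7, set 1) → MISS  vc=[]
1: 0x3e (blk 7, set 1) → L1-HIT  vc=[]
2: 0x38 (blk 7, set 1) → L1-HIT  vc=[]
3: 0x39 (blk 7, set 1) → L1-HIT  vc=[]
4: 0x69 (blk 13, set 1) → MISS  vc=[7]
5: 0x38 (blk 7, set 1) → VC-HIT  vc=[13]
6: 0x7b (blk 15, set 1) → MISS  vc=[13, 7]
7: 0x6e (blk 13, set 1) → VC-HIT  vc=[15, 7]
8: 0x58 (blk 11, set 1) → MISS  vc=[15, 7, 13]
9: 0x39 (blk 7, set 1) → VC-HIT  vc=[15, 11, 13]
10: 0x78 (blk 15, set 1) → VC-HIT  vc=[7, 11, 13]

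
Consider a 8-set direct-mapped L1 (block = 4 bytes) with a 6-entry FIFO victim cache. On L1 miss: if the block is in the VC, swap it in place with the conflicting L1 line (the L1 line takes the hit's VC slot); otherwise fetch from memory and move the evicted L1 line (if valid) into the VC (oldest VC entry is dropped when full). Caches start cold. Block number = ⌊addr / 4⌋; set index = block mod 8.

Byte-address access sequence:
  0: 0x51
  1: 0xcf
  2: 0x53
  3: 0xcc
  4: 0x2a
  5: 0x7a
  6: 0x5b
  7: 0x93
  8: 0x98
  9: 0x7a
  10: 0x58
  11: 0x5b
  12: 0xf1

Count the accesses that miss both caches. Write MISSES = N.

MISSES = 8

#0 0x51→b20/s4 MISS; vc=[]
#1 0xcf→b51/s3 MISS; vc=[]
#2 0x53→b20/s4 L1-HIT; vc=[]
#3 0xcc→b51/s3 L1-HIT; vc=[]
#4 0x2a→b10/s2 MISS; vc=[]
#5 0x7a→b30/s6 MISS; vc=[]
#6 0x5b→b22/s6 MISS; vc=[30]
#7 0x93→b36/s4 MISS; vc=[30,20]
#8 0x98→b38/s6 MISS; vc=[30,20,22]
#9 0x7a→b30/s6 VC-HIT; vc=[38,20,22]
#10 0x58→b22/s6 VC-HIT; vc=[38,20,30]
#11 0x5b→b22/s6 L1-HIT; vc=[38,20,30]
#12 0xf1→b60/s4 MISS; vc=[38,20,30,36]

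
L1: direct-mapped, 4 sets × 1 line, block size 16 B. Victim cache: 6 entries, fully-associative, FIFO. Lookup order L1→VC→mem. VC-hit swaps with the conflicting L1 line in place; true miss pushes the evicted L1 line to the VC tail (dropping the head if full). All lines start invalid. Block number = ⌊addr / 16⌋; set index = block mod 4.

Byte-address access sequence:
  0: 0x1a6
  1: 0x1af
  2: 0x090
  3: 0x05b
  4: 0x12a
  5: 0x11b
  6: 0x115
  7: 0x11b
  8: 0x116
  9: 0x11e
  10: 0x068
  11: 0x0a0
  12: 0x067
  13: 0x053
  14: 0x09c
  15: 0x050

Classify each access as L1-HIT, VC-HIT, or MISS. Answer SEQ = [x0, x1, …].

#0 0x1a6→b26/s2 MISS; vc=[]
#1 0x1af→b26/s2 L1-HIT; vc=[]
#2 0x90→b9/s1 MISS; vc=[]
#3 0x5b→b5/s1 MISS; vc=[9]
#4 0x12a→b18/s2 MISS; vc=[9,26]
#5 0x11b→b17/s1 MISS; vc=[9,26,5]
#6 0x115→b17/s1 L1-HIT; vc=[9,26,5]
#7 0x11b→b17/s1 L1-HIT; vc=[9,26,5]
#8 0x116→b17/s1 L1-HIT; vc=[9,26,5]
#9 0x11e→b17/s1 L1-HIT; vc=[9,26,5]
#10 0x68→b6/s2 MISS; vc=[9,26,5,18]
#11 0xa0→b10/s2 MISS; vc=[9,26,5,18,6]
#12 0x67→b6/s2 VC-HIT; vc=[9,26,5,18,10]
#13 0x53→b5/s1 VC-HIT; vc=[9,26,17,18,10]
#14 0x9c→b9/s1 VC-HIT; vc=[5,26,17,18,10]
#15 0x50→b5/s1 VC-HIT; vc=[9,26,17,18,10]

SEQ = [MISS, L1-HIT, MISS, MISS, MISS, MISS, L1-HIT, L1-HIT, L1-HIT, L1-HIT, MISS, MISS, VC-HIT, VC-HIT, VC-HIT, VC-HIT]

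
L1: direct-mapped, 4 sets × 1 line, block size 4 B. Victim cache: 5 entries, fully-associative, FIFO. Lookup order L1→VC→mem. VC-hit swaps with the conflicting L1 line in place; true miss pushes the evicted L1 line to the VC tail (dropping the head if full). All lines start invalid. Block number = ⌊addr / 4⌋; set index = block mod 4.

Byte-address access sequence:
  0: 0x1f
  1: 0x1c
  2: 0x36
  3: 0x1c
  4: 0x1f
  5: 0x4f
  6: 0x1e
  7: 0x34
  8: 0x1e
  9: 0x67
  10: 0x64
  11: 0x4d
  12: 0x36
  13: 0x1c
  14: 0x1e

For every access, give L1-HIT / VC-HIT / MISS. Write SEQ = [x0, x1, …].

SEQ = [MISS, L1-HIT, MISS, L1-HIT, L1-HIT, MISS, VC-HIT, L1-HIT, L1-HIT, MISS, L1-HIT, VC-HIT, VC-HIT, VC-HIT, L1-HIT]

#0 0x1f→b7/s3 MISS; vc=[]
#1 0x1c→b7/s3 L1-HIT; vc=[]
#2 0x36→b13/s1 MISS; vc=[]
#3 0x1c→b7/s3 L1-HIT; vc=[]
#4 0x1f→b7/s3 L1-HIT; vc=[]
#5 0x4f→b19/s3 MISS; vc=[7]
#6 0x1e→b7/s3 VC-HIT; vc=[19]
#7 0x34→b13/s1 L1-HIT; vc=[19]
#8 0x1e→b7/s3 L1-HIT; vc=[19]
#9 0x67→b25/s1 MISS; vc=[19,13]
#10 0x64→b25/s1 L1-HIT; vc=[19,13]
#11 0x4d→b19/s3 VC-HIT; vc=[7,13]
#12 0x36→b13/s1 VC-HIT; vc=[7,25]
#13 0x1c→b7/s3 VC-HIT; vc=[19,25]
#14 0x1e→b7/s3 L1-HIT; vc=[19,25]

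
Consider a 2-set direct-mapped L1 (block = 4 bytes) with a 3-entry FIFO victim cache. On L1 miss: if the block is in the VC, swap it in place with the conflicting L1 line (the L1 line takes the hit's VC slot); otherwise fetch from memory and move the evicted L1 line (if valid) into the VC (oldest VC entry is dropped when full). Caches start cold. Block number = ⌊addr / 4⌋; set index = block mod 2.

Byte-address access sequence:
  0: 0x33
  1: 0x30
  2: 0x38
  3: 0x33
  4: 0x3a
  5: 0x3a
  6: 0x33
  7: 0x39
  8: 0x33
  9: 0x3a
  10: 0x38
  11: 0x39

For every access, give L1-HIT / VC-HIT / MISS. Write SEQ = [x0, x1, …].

SEQ = [MISS, L1-HIT, MISS, VC-HIT, VC-HIT, L1-HIT, VC-HIT, VC-HIT, VC-HIT, VC-HIT, L1-HIT, L1-HIT]

0: 0x33 (blk 12, set 0) → MISS  vc=[]
1: 0x30 (blk 12, set 0) → L1-HIT  vc=[]
2: 0x38 (blk 14, set 0) → MISS  vc=[12]
3: 0x33 (blk 12, set 0) → VC-HIT  vc=[14]
4: 0x3a (blk 14, set 0) → VC-HIT  vc=[12]
5: 0x3a (blk 14, set 0) → L1-HIT  vc=[12]
6: 0x33 (blk 12, set 0) → VC-HIT  vc=[14]
7: 0x39 (blk 14, set 0) → VC-HIT  vc=[12]
8: 0x33 (blk 12, set 0) → VC-HIT  vc=[14]
9: 0x3a (blk 14, set 0) → VC-HIT  vc=[12]
10: 0x38 (blk 14, set 0) → L1-HIT  vc=[12]
11: 0x39 (blk 14, set 0) → L1-HIT  vc=[12]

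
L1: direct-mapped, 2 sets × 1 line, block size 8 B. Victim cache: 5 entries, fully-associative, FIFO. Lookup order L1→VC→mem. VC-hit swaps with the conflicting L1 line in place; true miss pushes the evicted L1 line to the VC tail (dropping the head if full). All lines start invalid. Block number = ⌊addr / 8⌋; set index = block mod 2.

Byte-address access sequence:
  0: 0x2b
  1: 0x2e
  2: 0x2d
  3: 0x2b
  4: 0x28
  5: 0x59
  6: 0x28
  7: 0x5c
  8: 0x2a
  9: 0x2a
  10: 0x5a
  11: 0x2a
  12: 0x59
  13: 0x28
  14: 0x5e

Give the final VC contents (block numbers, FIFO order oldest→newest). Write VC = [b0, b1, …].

VC = [5]

0: 0x2b (blk 5, set 1) → MISS  vc=[]
1: 0x2e (blk 5, set 1) → L1-HIT  vc=[]
2: 0x2d (blk 5, set 1) → L1-HIT  vc=[]
3: 0x2b (blk 5, set 1) → L1-HIT  vc=[]
4: 0x28 (blk 5, set 1) → L1-HIT  vc=[]
5: 0x59 (blk 11, set 1) → MISS  vc=[5]
6: 0x28 (blk 5, set 1) → VC-HIT  vc=[11]
7: 0x5c (blk 11, set 1) → VC-HIT  vc=[5]
8: 0x2a (blk 5, set 1) → VC-HIT  vc=[11]
9: 0x2a (blk 5, set 1) → L1-HIT  vc=[11]
10: 0x5a (blk 11, set 1) → VC-HIT  vc=[5]
11: 0x2a (blk 5, set 1) → VC-HIT  vc=[11]
12: 0x59 (blk 11, set 1) → VC-HIT  vc=[5]
13: 0x28 (blk 5, set 1) → VC-HIT  vc=[11]
14: 0x5e (blk 11, set 1) → VC-HIT  vc=[5]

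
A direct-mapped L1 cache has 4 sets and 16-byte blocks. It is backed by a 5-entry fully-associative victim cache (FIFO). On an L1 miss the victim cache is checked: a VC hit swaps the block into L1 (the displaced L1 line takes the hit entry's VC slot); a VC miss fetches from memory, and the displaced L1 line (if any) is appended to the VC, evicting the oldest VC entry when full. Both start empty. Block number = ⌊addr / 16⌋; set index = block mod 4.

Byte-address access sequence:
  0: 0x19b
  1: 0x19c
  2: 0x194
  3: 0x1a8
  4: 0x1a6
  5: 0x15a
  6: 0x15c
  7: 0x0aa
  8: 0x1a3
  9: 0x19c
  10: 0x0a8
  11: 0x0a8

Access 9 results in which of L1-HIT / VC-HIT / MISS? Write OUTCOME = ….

  [0] addr=0x19b blk=25 s=1: MISS | VC []
  [1] addr=0x19c blk=25 s=1: L1-HIT | VC []
  [2] addr=0x194 blk=25 s=1: L1-HIT | VC []
  [3] addr=0x1a8 blk=26 s=2: MISS | VC []
  [4] addr=0x1a6 blk=26 s=2: L1-HIT | VC []
  [5] addr=0x15a blk=21 s=1: MISS | VC [25]
  [6] addr=0x15c blk=21 s=1: L1-HIT | VC [25]
  [7] addr=0xaa blk=10 s=2: MISS | VC [25, 26]
  [8] addr=0x1a3 blk=26 s=2: VC-HIT | VC [25, 10]
  [9] addr=0x19c blk=25 s=1: VC-HIT | VC [21, 10]
  [10] addr=0xa8 blk=10 s=2: VC-HIT | VC [21, 26]
  [11] addr=0xa8 blk=10 s=2: L1-HIT | VC [21, 26]

OUTCOME = VC-HIT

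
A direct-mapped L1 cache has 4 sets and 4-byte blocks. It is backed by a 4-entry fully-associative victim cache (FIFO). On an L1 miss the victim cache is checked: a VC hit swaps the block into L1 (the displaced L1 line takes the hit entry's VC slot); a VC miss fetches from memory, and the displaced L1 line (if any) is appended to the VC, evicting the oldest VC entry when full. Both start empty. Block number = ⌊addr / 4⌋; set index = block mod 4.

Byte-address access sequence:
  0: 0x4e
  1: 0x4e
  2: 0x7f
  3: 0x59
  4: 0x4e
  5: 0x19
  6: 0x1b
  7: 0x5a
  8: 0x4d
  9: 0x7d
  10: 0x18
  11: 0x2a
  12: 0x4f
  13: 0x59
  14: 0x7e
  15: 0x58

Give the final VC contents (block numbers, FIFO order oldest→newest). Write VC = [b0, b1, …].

VC = [19, 10, 6]

#0 0x4e→b19/s3 MISS; vc=[]
#1 0x4e→b19/s3 L1-HIT; vc=[]
#2 0x7f→b31/s3 MISS; vc=[19]
#3 0x59→b22/s2 MISS; vc=[19]
#4 0x4e→b19/s3 VC-HIT; vc=[31]
#5 0x19→b6/s2 MISS; vc=[31,22]
#6 0x1b→b6/s2 L1-HIT; vc=[31,22]
#7 0x5a→b22/s2 VC-HIT; vc=[31,6]
#8 0x4d→b19/s3 L1-HIT; vc=[31,6]
#9 0x7d→b31/s3 VC-HIT; vc=[19,6]
#10 0x18→b6/s2 VC-HIT; vc=[19,22]
#11 0x2a→b10/s2 MISS; vc=[19,22,6]
#12 0x4f→b19/s3 VC-HIT; vc=[31,22,6]
#13 0x59→b22/s2 VC-HIT; vc=[31,10,6]
#14 0x7e→b31/s3 VC-HIT; vc=[19,10,6]
#15 0x58→b22/s2 L1-HIT; vc=[19,10,6]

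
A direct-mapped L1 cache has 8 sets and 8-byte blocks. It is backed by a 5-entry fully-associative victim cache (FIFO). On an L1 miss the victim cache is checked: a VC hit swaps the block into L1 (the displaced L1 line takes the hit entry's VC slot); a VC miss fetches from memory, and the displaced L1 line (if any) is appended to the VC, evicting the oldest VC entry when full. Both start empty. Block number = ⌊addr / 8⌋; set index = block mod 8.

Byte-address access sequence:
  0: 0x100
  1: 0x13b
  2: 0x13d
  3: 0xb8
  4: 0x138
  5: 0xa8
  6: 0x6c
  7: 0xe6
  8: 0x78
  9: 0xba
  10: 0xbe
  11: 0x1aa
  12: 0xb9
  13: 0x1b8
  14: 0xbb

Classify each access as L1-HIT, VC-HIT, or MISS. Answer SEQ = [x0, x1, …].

  [0] addr=0x100 blk=32 s=0: MISS | VC []
  [1] addr=0x13b blk=39 s=7: MISS | VC []
  [2] addr=0x13d blk=39 s=7: L1-HIT | VC []
  [3] addr=0xb8 blk=23 s=7: MISS | VC [39]
  [4] addr=0x138 blk=39 s=7: VC-HIT | VC [23]
  [5] addr=0xa8 blk=21 s=5: MISS | VC [23]
  [6] addr=0x6c blk=13 s=5: MISS | VC [23, 21]
  [7] addr=0xe6 blk=28 s=4: MISS | VC [23, 21]
  [8] addr=0x78 blk=15 s=7: MISS | VC [23, 21, 39]
  [9] addr=0xba blk=23 s=7: VC-HIT | VC [15, 21, 39]
  [10] addr=0xbe blk=23 s=7: L1-HIT | VC [15, 21, 39]
  [11] addr=0x1aa blk=53 s=5: MISS | VC [15, 21, 39, 13]
  [12] addr=0xb9 blk=23 s=7: L1-HIT | VC [15, 21, 39, 13]
  [13] addr=0x1b8 blk=55 s=7: MISS | VC [15, 21, 39, 13, 23]
  [14] addr=0xbb blk=23 s=7: VC-HIT | VC [15, 21, 39, 13, 55]

SEQ = [MISS, MISS, L1-HIT, MISS, VC-HIT, MISS, MISS, MISS, MISS, VC-HIT, L1-HIT, MISS, L1-HIT, MISS, VC-HIT]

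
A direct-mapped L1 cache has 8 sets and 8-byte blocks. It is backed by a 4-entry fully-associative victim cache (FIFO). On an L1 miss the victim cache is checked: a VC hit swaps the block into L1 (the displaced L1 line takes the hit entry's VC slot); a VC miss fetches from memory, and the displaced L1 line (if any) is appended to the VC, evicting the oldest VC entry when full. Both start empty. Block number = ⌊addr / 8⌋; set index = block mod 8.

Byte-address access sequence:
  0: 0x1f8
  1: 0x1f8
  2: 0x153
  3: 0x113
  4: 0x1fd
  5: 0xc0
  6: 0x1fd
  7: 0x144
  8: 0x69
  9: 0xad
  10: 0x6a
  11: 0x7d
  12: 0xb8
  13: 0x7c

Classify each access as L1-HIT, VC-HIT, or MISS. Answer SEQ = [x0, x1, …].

  [0] addr=0x1f8 blk=63 s=7: MISS | VC []
  [1] addr=0x1f8 blk=63 s=7: L1-HIT | VC []
  [2] addr=0x153 blk=42 s=2: MISS | VC []
  [3] addr=0x113 blk=34 s=2: MISS | VC [42]
  [4] addr=0x1fd blk=63 s=7: L1-HIT | VC [42]
  [5] addr=0xc0 blk=24 s=0: MISS | VC [42]
  [6] addr=0x1fd blk=63 s=7: L1-HIT | VC [42]
  [7] addr=0x144 blk=40 s=0: MISS | VC [42, 24]
  [8] addr=0x69 blk=13 s=5: MISS | VC [42, 24]
  [9] addr=0xad blk=21 s=5: MISS | VC [42, 24, 13]
  [10] addr=0x6a blk=13 s=5: VC-HIT | VC [42, 24, 21]
  [11] addr=0x7d blk=15 s=7: MISS | VC [42, 24, 21, 63]
  [12] addr=0xb8 blk=23 s=7: MISS | VC [24, 21, 63, 15]
  [13] addr=0x7c blk=15 s=7: VC-HIT | VC [24, 21, 63, 23]

SEQ = [MISS, L1-HIT, MISS, MISS, L1-HIT, MISS, L1-HIT, MISS, MISS, MISS, VC-HIT, MISS, MISS, VC-HIT]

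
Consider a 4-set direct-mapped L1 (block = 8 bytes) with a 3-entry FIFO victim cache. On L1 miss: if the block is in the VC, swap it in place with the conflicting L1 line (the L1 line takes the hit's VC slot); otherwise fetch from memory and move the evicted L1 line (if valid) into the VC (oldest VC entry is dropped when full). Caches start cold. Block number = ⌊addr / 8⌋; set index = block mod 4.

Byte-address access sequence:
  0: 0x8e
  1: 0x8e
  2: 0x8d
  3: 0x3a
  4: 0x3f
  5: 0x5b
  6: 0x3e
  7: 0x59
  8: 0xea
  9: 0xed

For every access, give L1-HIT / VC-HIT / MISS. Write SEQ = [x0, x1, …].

#0 0x8e→b17/s1 MISS; vc=[]
#1 0x8e→b17/s1 L1-HIT; vc=[]
#2 0x8d→b17/s1 L1-HIT; vc=[]
#3 0x3a→b7/s3 MISS; vc=[]
#4 0x3f→b7/s3 L1-HIT; vc=[]
#5 0x5b→b11/s3 MISS; vc=[7]
#6 0x3e→b7/s3 VC-HIT; vc=[11]
#7 0x59→b11/s3 VC-HIT; vc=[7]
#8 0xea→b29/s1 MISS; vc=[7,17]
#9 0xed→b29/s1 L1-HIT; vc=[7,17]

SEQ = [MISS, L1-HIT, L1-HIT, MISS, L1-HIT, MISS, VC-HIT, VC-HIT, MISS, L1-HIT]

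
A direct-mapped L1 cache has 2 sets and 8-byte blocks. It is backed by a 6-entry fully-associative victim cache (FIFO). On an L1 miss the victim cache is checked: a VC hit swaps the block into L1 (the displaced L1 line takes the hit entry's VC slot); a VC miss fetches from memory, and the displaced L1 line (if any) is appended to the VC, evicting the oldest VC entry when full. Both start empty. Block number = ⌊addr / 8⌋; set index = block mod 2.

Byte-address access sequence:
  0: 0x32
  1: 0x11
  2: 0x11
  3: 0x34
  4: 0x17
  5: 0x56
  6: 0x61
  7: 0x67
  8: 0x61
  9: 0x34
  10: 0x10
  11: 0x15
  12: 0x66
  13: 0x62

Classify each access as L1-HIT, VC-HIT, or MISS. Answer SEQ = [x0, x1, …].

#0 0x32→b6/s0 MISS; vc=[]
#1 0x11→b2/s0 MISS; vc=[6]
#2 0x11→b2/s0 L1-HIT; vc=[6]
#3 0x34→b6/s0 VC-HIT; vc=[2]
#4 0x17→b2/s0 VC-HIT; vc=[6]
#5 0x56→b10/s0 MISS; vc=[6,2]
#6 0x61→b12/s0 MISS; vc=[6,2,10]
#7 0x67→b12/s0 L1-HIT; vc=[6,2,10]
#8 0x61→b12/s0 L1-HIT; vc=[6,2,10]
#9 0x34→b6/s0 VC-HIT; vc=[12,2,10]
#10 0x10→b2/s0 VC-HIT; vc=[12,6,10]
#11 0x15→b2/s0 L1-HIT; vc=[12,6,10]
#12 0x66→b12/s0 VC-HIT; vc=[2,6,10]
#13 0x62→b12/s0 L1-HIT; vc=[2,6,10]

SEQ = [MISS, MISS, L1-HIT, VC-HIT, VC-HIT, MISS, MISS, L1-HIT, L1-HIT, VC-HIT, VC-HIT, L1-HIT, VC-HIT, L1-HIT]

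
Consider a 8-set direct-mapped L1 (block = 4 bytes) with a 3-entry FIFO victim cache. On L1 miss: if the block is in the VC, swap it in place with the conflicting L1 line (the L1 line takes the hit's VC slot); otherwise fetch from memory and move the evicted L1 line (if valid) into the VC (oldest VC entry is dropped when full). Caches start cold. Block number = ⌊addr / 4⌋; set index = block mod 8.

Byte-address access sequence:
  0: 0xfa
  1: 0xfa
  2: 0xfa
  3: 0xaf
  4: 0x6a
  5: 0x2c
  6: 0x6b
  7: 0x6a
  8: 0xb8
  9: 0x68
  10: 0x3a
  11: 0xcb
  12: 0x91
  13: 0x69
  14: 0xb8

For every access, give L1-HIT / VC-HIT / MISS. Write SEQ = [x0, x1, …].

SEQ = [MISS, L1-HIT, L1-HIT, MISS, MISS, MISS, L1-HIT, L1-HIT, MISS, L1-HIT, MISS, MISS, MISS, VC-HIT, VC-HIT]

#0 0xfa→b62/s6 MISS; vc=[]
#1 0xfa→b62/s6 L1-HIT; vc=[]
#2 0xfa→b62/s6 L1-HIT; vc=[]
#3 0xaf→b43/s3 MISS; vc=[]
#4 0x6a→b26/s2 MISS; vc=[]
#5 0x2c→b11/s3 MISS; vc=[43]
#6 0x6b→b26/s2 L1-HIT; vc=[43]
#7 0x6a→b26/s2 L1-HIT; vc=[43]
#8 0xb8→b46/s6 MISS; vc=[43,62]
#9 0x68→b26/s2 L1-HIT; vc=[43,62]
#10 0x3a→b14/s6 MISS; vc=[43,62,46]
#11 0xcb→b50/s2 MISS; vc=[62,46,26]
#12 0x91→b36/s4 MISS; vc=[62,46,26]
#13 0x69→b26/s2 VC-HIT; vc=[62,46,50]
#14 0xb8→b46/s6 VC-HIT; vc=[62,14,50]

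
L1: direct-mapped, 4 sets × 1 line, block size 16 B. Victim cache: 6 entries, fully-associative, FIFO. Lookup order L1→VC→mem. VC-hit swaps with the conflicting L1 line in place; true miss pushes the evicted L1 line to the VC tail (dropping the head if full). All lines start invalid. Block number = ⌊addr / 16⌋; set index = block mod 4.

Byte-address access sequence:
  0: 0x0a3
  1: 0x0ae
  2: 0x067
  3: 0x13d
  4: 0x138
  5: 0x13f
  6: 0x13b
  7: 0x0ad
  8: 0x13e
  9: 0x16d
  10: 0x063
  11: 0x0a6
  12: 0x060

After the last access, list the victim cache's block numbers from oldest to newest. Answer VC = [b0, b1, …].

  [0] addr=0xa3 blk=10 s=2: MISS | VC []
  [1] addr=0xae blk=10 s=2: L1-HIT | VC []
  [2] addr=0x67 blk=6 s=2: MISS | VC [10]
  [3] addr=0x13d blk=19 s=3: MISS | VC [10]
  [4] addr=0x138 blk=19 s=3: L1-HIT | VC [10]
  [5] addr=0x13f blk=19 s=3: L1-HIT | VC [10]
  [6] addr=0x13b blk=19 s=3: L1-HIT | VC [10]
  [7] addr=0xad blk=10 s=2: VC-HIT | VC [6]
  [8] addr=0x13e blk=19 s=3: L1-HIT | VC [6]
  [9] addr=0x16d blk=22 s=2: MISS | VC [6, 10]
  [10] addr=0x63 blk=6 s=2: VC-HIT | VC [22, 10]
  [11] addr=0xa6 blk=10 s=2: VC-HIT | VC [22, 6]
  [12] addr=0x60 blk=6 s=2: VC-HIT | VC [22, 10]

VC = [22, 10]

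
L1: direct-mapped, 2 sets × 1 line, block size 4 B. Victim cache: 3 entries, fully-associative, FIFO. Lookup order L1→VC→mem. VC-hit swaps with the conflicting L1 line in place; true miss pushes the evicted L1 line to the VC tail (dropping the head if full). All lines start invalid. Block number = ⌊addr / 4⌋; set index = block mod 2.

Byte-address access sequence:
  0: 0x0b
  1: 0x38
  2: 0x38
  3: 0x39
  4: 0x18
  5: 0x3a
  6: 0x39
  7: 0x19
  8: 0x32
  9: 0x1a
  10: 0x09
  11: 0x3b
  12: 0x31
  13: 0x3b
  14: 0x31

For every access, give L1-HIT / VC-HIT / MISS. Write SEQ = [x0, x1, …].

#0 0xb→b2/s0 MISS; vc=[]
#1 0x38→b14/s0 MISS; vc=[2]
#2 0x38→b14/s0 L1-HIT; vc=[2]
#3 0x39→b14/s0 L1-HIT; vc=[2]
#4 0x18→b6/s0 MISS; vc=[2,14]
#5 0x3a→b14/s0 VC-HIT; vc=[2,6]
#6 0x39→b14/s0 L1-HIT; vc=[2,6]
#7 0x19→b6/s0 VC-HIT; vc=[2,14]
#8 0x32→b12/s0 MISS; vc=[2,14,6]
#9 0x1a→b6/s0 VC-HIT; vc=[2,14,12]
#10 0x9→b2/s0 VC-HIT; vc=[6,14,12]
#11 0x3b→b14/s0 VC-HIT; vc=[6,2,12]
#12 0x31→b12/s0 VC-HIT; vc=[6,2,14]
#13 0x3b→b14/s0 VC-HIT; vc=[6,2,12]
#14 0x31→b12/s0 VC-HIT; vc=[6,2,14]

SEQ = [MISS, MISS, L1-HIT, L1-HIT, MISS, VC-HIT, L1-HIT, VC-HIT, MISS, VC-HIT, VC-HIT, VC-HIT, VC-HIT, VC-HIT, VC-HIT]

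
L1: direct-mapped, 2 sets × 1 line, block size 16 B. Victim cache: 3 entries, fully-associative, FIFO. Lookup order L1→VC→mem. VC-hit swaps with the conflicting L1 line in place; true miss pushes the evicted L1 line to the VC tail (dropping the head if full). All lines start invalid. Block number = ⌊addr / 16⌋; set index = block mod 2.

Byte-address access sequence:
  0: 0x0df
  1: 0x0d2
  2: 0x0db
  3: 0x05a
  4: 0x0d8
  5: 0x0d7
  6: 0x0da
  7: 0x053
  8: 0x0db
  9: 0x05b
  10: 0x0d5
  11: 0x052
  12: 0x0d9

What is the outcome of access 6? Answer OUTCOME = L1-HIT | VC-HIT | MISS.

0: 0xdf (blk 13, set 1) → MISS  vc=[]
1: 0xd2 (blk 13, set 1) → L1-HIT  vc=[]
2: 0xdb (blk 13, set 1) → L1-HIT  vc=[]
3: 0x5a (blk 5, set 1) → MISS  vc=[13]
4: 0xd8 (blk 13, set 1) → VC-HIT  vc=[5]
5: 0xd7 (blk 13, set 1) → L1-HIT  vc=[5]
6: 0xda (blk 13, set 1) → L1-HIT  vc=[5]
7: 0x53 (blk 5, set 1) → VC-HIT  vc=[13]
8: 0xdb (blk 13, set 1) → VC-HIT  vc=[5]
9: 0x5b (blk 5, set 1) → VC-HIT  vc=[13]
10: 0xd5 (blk 13, set 1) → VC-HIT  vc=[5]
11: 0x52 (blk 5, set 1) → VC-HIT  vc=[13]
12: 0xd9 (blk 13, set 1) → VC-HIT  vc=[5]

OUTCOME = L1-HIT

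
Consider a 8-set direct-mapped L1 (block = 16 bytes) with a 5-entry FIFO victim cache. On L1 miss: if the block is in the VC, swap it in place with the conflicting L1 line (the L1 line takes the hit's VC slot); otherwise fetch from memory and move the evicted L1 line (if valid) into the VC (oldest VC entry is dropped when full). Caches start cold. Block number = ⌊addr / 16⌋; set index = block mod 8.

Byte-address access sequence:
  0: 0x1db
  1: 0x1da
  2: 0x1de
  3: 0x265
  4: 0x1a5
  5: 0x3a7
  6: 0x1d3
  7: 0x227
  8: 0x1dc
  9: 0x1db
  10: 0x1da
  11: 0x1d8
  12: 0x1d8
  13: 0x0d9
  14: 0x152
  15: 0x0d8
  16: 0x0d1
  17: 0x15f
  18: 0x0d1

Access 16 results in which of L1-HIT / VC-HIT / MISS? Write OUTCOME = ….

#0 0x1db→b29/s5 MISS; vc=[]
#1 0x1da→b29/s5 L1-HIT; vc=[]
#2 0x1de→b29/s5 L1-HIT; vc=[]
#3 0x265→b38/s6 MISS; vc=[]
#4 0x1a5→b26/s2 MISS; vc=[]
#5 0x3a7→b58/s2 MISS; vc=[26]
#6 0x1d3→b29/s5 L1-HIT; vc=[26]
#7 0x227→b34/s2 MISS; vc=[26,58]
#8 0x1dc→b29/s5 L1-HIT; vc=[26,58]
#9 0x1db→b29/s5 L1-HIT; vc=[26,58]
#10 0x1da→b29/s5 L1-HIT; vc=[26,58]
#11 0x1d8→b29/s5 L1-HIT; vc=[26,58]
#12 0x1d8→b29/s5 L1-HIT; vc=[26,58]
#13 0xd9→b13/s5 MISS; vc=[26,58,29]
#14 0x152→b21/s5 MISS; vc=[26,58,29,13]
#15 0xd8→b13/s5 VC-HIT; vc=[26,58,29,21]
#16 0xd1→b13/s5 L1-HIT; vc=[26,58,29,21]
#17 0x15f→b21/s5 VC-HIT; vc=[26,58,29,13]
#18 0xd1→b13/s5 VC-HIT; vc=[26,58,29,21]

OUTCOME = L1-HIT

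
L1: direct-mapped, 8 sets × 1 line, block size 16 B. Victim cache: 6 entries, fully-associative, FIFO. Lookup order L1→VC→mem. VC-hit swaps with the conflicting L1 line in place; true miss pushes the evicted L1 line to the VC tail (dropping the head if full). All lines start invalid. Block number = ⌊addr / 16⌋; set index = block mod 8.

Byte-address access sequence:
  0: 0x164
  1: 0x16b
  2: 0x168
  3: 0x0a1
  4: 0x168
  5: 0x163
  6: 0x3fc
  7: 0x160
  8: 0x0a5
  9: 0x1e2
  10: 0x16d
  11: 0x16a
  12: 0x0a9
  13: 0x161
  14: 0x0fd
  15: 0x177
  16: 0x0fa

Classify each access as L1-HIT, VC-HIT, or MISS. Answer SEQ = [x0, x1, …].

0: 0x164 (blk 22, set 6) → MISS  vc=[]
1: 0x16b (blk 22, set 6) → L1-HIT  vc=[]
2: 0x168 (blk 22, set 6) → L1-HIT  vc=[]
3: 0xa1 (blk 10, set 2) → MISS  vc=[]
4: 0x168 (blk 22, set 6) → L1-HIT  vc=[]
5: 0x163 (blk 22, set 6) → L1-HIT  vc=[]
6: 0x3fc (blk 63, set 7) → MISS  vc=[]
7: 0x160 (blk 22, set 6) → L1-HIT  vc=[]
8: 0xa5 (blk 10, set 2) → L1-HIT  vc=[]
9: 0x1e2 (blk 30, set 6) → MISS  vc=[22]
10: 0x16d (blk 22, set 6) → VC-HIT  vc=[30]
11: 0x16a (blk 22, set 6) → L1-HIT  vc=[30]
12: 0xa9 (blk 10, set 2) → L1-HIT  vc=[30]
13: 0x161 (blk 22, set 6) → L1-HIT  vc=[30]
14: 0xfd (blk 15, set 7) → MISS  vc=[30, 63]
15: 0x177 (blk 23, set 7) → MISS  vc=[30, 63, 15]
16: 0xfa (blk 15, set 7) → VC-HIT  vc=[30, 63, 23]

SEQ = [MISS, L1-HIT, L1-HIT, MISS, L1-HIT, L1-HIT, MISS, L1-HIT, L1-HIT, MISS, VC-HIT, L1-HIT, L1-HIT, L1-HIT, MISS, MISS, VC-HIT]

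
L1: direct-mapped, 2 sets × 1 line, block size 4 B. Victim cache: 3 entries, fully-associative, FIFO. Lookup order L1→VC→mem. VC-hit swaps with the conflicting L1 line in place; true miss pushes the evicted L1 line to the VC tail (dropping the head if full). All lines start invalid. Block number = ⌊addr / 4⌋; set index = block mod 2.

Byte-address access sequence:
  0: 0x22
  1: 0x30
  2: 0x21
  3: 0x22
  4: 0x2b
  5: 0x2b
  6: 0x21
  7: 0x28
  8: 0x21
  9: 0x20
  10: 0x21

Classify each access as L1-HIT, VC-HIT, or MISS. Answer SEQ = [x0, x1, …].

SEQ = [MISS, MISS, VC-HIT, L1-HIT, MISS, L1-HIT, VC-HIT, VC-HIT, VC-HIT, L1-HIT, L1-HIT]

#0 0x22→b8/s0 MISS; vc=[]
#1 0x30→b12/s0 MISS; vc=[8]
#2 0x21→b8/s0 VC-HIT; vc=[12]
#3 0x22→b8/s0 L1-HIT; vc=[12]
#4 0x2b→b10/s0 MISS; vc=[12,8]
#5 0x2b→b10/s0 L1-HIT; vc=[12,8]
#6 0x21→b8/s0 VC-HIT; vc=[12,10]
#7 0x28→b10/s0 VC-HIT; vc=[12,8]
#8 0x21→b8/s0 VC-HIT; vc=[12,10]
#9 0x20→b8/s0 L1-HIT; vc=[12,10]
#10 0x21→b8/s0 L1-HIT; vc=[12,10]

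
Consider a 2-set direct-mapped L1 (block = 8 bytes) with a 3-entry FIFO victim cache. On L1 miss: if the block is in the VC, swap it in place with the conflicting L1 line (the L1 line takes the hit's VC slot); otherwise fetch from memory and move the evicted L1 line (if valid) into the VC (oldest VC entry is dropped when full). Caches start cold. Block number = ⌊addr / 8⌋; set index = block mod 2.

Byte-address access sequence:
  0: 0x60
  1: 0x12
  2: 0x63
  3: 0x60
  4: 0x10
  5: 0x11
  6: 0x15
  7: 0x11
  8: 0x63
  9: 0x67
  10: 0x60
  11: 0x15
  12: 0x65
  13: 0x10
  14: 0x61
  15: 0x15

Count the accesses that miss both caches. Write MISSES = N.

MISSES = 2

0: 0x60 (blk 12, set 0) → MISS  vc=[]
1: 0x12 (blk 2, set 0) → MISS  vc=[12]
2: 0x63 (blk 12, set 0) → VC-HIT  vc=[2]
3: 0x60 (blk 12, set 0) → L1-HIT  vc=[2]
4: 0x10 (blk 2, set 0) → VC-HIT  vc=[12]
5: 0x11 (blk 2, set 0) → L1-HIT  vc=[12]
6: 0x15 (blk 2, set 0) → L1-HIT  vc=[12]
7: 0x11 (blk 2, set 0) → L1-HIT  vc=[12]
8: 0x63 (blk 12, set 0) → VC-HIT  vc=[2]
9: 0x67 (blk 12, set 0) → L1-HIT  vc=[2]
10: 0x60 (blk 12, set 0) → L1-HIT  vc=[2]
11: 0x15 (blk 2, set 0) → VC-HIT  vc=[12]
12: 0x65 (blk 12, set 0) → VC-HIT  vc=[2]
13: 0x10 (blk 2, set 0) → VC-HIT  vc=[12]
14: 0x61 (blk 12, set 0) → VC-HIT  vc=[2]
15: 0x15 (blk 2, set 0) → VC-HIT  vc=[12]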